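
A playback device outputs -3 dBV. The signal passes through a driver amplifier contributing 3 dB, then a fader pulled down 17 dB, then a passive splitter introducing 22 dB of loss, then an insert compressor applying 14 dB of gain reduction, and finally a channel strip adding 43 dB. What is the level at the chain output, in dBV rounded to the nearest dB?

-10 dBV

Cascaded gains and losses add directly in dB.
-3 + 3 − 17 − 22 − 14 + 43 = -10 dBV.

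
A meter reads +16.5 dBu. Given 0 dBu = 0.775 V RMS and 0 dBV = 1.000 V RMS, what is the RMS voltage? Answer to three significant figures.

5.18 V

V = 0.775 V × 10^(+16.5/20).
= 0.775 × 6.683 = 5.18 V.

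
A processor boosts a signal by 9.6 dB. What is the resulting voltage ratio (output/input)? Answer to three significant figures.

3.02

Voltage ratio = 10^(dB/20).
10^(9.6/20) = 10^(0.4800) = 3.02.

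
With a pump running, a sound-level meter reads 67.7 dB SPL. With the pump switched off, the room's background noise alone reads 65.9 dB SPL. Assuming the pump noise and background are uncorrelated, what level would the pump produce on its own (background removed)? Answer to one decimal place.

63.0 dB SPL

Background correction is a power subtraction:
L_src = 10·log₁₀(10^(67.7/10) − 10^(65.9/10)) = 10·log₁₀(1998000) = 63.0 dB SPL.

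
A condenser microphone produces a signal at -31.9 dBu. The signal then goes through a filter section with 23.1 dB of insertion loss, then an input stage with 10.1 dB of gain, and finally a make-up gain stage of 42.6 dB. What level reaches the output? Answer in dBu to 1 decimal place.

-2.3 dBu

In dB, series stages simply add:
-31.9 − 23.1 + 10.1 + 42.6 = -2.3 dBu.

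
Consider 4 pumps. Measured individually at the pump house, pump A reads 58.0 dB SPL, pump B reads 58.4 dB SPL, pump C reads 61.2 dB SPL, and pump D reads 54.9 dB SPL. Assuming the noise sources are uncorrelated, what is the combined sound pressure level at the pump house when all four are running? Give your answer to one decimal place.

Add the sources as powers (linear), then convert back to dB:
L_total = 10·log₁₀(10^(58.0/10) + 10^(58.4/10) + 10^(61.2/10) + 10^(54.9/10)) = 10·log₁₀(2950000) = 64.7 dB SPL.

64.7 dB SPL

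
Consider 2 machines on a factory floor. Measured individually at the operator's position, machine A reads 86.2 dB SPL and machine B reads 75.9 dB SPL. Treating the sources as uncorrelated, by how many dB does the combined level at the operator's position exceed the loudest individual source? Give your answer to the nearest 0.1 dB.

Add the sources as powers (linear), then convert back to dB:
L_total = 10·log₁₀(10^(86.2/10) + 10^(75.9/10)) = 86.59 dB SPL.
Excess over the loudest (86.2 dB): 86.59 − 86.2 = 0.4 dB.

0.4 dB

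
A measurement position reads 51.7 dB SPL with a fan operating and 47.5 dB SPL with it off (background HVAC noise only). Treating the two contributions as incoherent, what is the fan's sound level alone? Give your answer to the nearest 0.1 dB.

Subtract intensities: L_src = 10·log₁₀(10^(L_total/10) − 10^(L_bg/10)).
L_src = 10·log₁₀(10^(51.7/10) − 10^(47.5/10)) = 10·log₁₀(91680) = 49.6 dB SPL.

49.6 dB SPL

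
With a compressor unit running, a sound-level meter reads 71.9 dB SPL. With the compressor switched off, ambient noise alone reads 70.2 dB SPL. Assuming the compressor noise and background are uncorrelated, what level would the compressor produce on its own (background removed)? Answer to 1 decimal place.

Subtract intensities: L_src = 10·log₁₀(10^(L_total/10) − 10^(L_bg/10)).
L_src = 10·log₁₀(10^(71.9/10) − 10^(70.2/10)) = 10·log₁₀(5017000) = 67.0 dB SPL.

67.0 dB SPL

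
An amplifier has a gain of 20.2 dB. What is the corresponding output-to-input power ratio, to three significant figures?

105

Power ratio = 10^(dB/10).
10^(20.2/10) = 10^(2.020) = 105.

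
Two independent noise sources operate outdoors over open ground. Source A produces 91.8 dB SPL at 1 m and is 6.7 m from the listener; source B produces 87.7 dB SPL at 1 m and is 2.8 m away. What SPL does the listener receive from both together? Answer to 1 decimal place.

At the listener: L_A = 91.8 − 20·log₁₀(6.7) = 75.28 dB; L_B = 87.7 − 20·log₁₀(2.8) = 78.76 dB.
Combined: 10·log₁₀(10^(75.28/10)+10^(78.76/10)) = 80.4 dB SPL.

80.4 dB SPL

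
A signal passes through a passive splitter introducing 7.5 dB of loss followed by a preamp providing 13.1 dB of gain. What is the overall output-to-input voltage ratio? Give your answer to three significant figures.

Net gain = (−7.5) + 13.1 = 5.6 dB.
Voltage ratio = 10^(5.6/20) = 1.91.

1.91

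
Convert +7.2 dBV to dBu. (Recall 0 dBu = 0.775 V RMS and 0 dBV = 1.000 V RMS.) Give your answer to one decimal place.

+9.4 dBu

The offset between the scales is 20·log₁₀(0.775/1.000) = −2.214 dB.
So dBu = +7.2 + 2.214 = +9.4 dBu.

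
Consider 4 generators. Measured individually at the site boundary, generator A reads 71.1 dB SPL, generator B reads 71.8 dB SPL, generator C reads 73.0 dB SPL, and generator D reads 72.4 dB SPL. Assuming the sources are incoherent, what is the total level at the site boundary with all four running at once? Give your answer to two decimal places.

78.15 dB SPL

Incoherent sources sum as intensities:
L_total = 10·log₁₀(10^(71.1/10) + 10^(71.8/10) + 10^(73.0/10) + 10^(72.4/10)) = 10·log₁₀(65350000) = 78.15 dB SPL.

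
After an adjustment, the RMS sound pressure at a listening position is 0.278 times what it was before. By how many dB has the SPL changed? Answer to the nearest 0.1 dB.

-11.1 dB

SPL change from a pressure ratio uses the 20·log₁₀ form:
20·log₁₀(0.278) = -11.1 dB.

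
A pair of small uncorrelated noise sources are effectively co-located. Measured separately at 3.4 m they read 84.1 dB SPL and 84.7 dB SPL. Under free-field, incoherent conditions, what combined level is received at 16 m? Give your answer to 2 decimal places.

73.97 dB SPL

Combined at 3.4 m: 10·log₁₀(10^(84.1/10)+10^(84.7/10)) = 87.421 dB SPL.
Then apply −20·log₁₀(16/3.4) = -13.453 dB → 73.97 dB SPL.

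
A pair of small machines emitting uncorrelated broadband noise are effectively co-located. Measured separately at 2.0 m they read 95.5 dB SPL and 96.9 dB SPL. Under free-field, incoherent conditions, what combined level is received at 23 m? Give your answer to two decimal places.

Combined at 2.0 m: 10·log₁₀(10^(95.5/10)+10^(96.9/10)) = 99.266 dB SPL.
Then apply −20·log₁₀(23/2.0) = -21.214 dB → 78.05 dB SPL.

78.05 dB SPL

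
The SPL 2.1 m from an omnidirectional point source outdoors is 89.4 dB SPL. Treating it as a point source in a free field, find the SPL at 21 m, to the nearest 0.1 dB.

69.4 dB SPL

Inverse-square spreading gives ΔL = −20·log₁₀(d₂/d₁).
ΔL = −20·log₁₀(21/2.1) = -20.00 dB, so L₂ = 89.4 + (-20.00) = 69.4 dB SPL.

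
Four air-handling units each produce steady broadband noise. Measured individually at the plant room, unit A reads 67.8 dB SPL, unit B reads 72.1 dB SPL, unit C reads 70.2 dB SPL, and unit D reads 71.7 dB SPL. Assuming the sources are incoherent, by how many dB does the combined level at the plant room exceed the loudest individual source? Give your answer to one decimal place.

4.7 dB

Uncorrelated sources add in intensity (power), not in dB.
L_total = 10·log₁₀(10^(67.8/10) + 10^(72.1/10) + 10^(70.2/10) + 10^(71.7/10)) = 76.77 dB SPL.
Excess over the loudest (72.1 dB): 76.77 − 72.1 = 4.7 dB.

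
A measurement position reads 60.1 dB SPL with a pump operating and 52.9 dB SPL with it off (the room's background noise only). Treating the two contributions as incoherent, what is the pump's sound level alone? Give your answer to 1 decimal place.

Remove the background by subtracting linear intensities:
L_src = 10·log₁₀(10^(60.1/10) − 10^(52.9/10)) = 10·log₁₀(828300) = 59.2 dB SPL.

59.2 dB SPL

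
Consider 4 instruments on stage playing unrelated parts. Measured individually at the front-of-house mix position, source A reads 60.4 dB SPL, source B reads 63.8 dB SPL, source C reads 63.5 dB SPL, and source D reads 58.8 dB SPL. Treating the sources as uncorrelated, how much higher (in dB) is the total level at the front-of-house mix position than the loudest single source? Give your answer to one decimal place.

4.3 dB

Uncorrelated sources add in intensity (power), not in dB.
L_total = 10·log₁₀(10^(60.4/10) + 10^(63.8/10) + 10^(63.5/10) + 10^(58.8/10)) = 68.12 dB SPL.
Excess over the loudest (63.8 dB): 68.12 − 63.8 = 4.3 dB.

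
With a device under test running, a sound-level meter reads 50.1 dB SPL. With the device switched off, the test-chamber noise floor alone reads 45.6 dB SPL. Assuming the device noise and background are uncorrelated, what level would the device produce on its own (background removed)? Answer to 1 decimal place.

48.2 dB SPL

Remove the background by subtracting linear intensities:
L_src = 10·log₁₀(10^(50.1/10) − 10^(45.6/10)) = 10·log₁₀(66020) = 48.2 dB SPL.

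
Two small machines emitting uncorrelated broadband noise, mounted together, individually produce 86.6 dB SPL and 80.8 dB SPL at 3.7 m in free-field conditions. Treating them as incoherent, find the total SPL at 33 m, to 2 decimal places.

68.61 dB SPL

Combined at 3.7 m: 10·log₁₀(10^(86.6/10)+10^(80.8/10)) = 87.614 dB SPL.
Then apply −20·log₁₀(33/3.7) = -19.006 dB → 68.61 dB SPL.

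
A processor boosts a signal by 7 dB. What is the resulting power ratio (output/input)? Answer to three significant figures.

Power ratio = 10^(dB/10).
10^(7/10) = 10^(0.7000) = 5.01.

5.01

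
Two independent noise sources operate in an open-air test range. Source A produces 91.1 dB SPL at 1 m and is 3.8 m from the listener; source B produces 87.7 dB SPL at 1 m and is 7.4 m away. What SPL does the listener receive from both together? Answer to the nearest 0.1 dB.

At the listener: L_A = 91.1 − 20·log₁₀(3.8) = 79.50 dB; L_B = 87.7 − 20·log₁₀(7.4) = 70.32 dB.
Combined: 10·log₁₀(10^(79.50/10)+10^(70.32/10)) = 80.0 dB SPL.

80.0 dB SPL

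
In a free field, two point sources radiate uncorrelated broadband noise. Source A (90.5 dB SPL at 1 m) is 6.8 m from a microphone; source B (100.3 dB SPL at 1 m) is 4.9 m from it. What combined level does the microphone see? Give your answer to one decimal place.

86.7 dB SPL

At the listener: L_A = 90.5 − 20·log₁₀(6.8) = 73.85 dB; L_B = 100.3 − 20·log₁₀(4.9) = 86.50 dB.
Combined: 10·log₁₀(10^(73.85/10)+10^(86.50/10)) = 86.7 dB SPL.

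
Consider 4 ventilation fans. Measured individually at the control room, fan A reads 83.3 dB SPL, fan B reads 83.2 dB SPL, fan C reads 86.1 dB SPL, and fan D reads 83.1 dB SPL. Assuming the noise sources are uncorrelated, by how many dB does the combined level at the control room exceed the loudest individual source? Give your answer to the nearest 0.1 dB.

4.0 dB

Add the sources as powers (linear), then convert back to dB:
L_total = 10·log₁₀(10^(83.3/10) + 10^(83.2/10) + 10^(86.1/10) + 10^(83.1/10)) = 90.15 dB SPL.
Excess over the loudest (86.1 dB): 90.15 − 86.1 = 4.0 dB.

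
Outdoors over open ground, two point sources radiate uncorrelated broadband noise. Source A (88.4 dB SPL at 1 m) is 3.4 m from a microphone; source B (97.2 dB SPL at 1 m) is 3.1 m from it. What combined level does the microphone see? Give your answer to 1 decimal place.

At the listener: L_A = 88.4 − 20·log₁₀(3.4) = 77.77 dB; L_B = 97.2 − 20·log₁₀(3.1) = 87.37 dB.
Combined: 10·log₁₀(10^(77.77/10)+10^(87.37/10)) = 87.8 dB SPL.

87.8 dB SPL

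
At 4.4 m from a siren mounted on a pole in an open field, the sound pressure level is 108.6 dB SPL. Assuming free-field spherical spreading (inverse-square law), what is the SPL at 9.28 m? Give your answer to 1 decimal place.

102.1 dB SPL

For a point source in a free field, ΔL = −20·log₁₀(d₂/d₁).
ΔL = −20·log₁₀(9.28/4.4) = -6.48 dB, so L₂ = 108.6 + (-6.48) = 102.1 dB SPL.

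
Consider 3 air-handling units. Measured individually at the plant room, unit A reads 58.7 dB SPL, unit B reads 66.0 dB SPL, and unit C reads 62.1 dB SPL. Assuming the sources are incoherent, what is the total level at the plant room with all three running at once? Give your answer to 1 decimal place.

68.0 dB SPL

Uncorrelated sources add in intensity (power), not in dB.
L_total = 10·log₁₀(10^(58.7/10) + 10^(66.0/10) + 10^(62.1/10)) = 10·log₁₀(6344000) = 68.0 dB SPL.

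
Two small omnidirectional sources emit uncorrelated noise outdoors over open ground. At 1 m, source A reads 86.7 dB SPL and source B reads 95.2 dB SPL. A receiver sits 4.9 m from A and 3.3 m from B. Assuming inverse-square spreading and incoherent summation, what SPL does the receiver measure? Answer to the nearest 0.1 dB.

At the listener: L_A = 86.7 − 20·log₁₀(4.9) = 72.90 dB; L_B = 95.2 − 20·log₁₀(3.3) = 84.83 dB.
Combined: 10·log₁₀(10^(72.90/10)+10^(84.83/10)) = 85.1 dB SPL.

85.1 dB SPL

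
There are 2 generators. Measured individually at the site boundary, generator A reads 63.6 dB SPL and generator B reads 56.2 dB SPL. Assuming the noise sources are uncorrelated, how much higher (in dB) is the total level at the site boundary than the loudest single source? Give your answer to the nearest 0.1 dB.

0.7 dB

Incoherent sources sum as intensities:
L_total = 10·log₁₀(10^(63.6/10) + 10^(56.2/10)) = 64.33 dB SPL.
Excess over the loudest (63.6 dB): 64.33 − 63.6 = 0.7 dB.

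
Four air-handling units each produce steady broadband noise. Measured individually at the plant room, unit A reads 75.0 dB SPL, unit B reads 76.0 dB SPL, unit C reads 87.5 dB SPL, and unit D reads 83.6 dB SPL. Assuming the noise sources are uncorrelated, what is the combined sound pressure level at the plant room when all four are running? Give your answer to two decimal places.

Add the sources as powers (linear), then convert back to dB:
L_total = 10·log₁₀(10^(75.0/10) + 10^(76.0/10) + 10^(87.5/10) + 10^(83.6/10)) = 10·log₁₀(862900000) = 89.36 dB SPL.

89.36 dB SPL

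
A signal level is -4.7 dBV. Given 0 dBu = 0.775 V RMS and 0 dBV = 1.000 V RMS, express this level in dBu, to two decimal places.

-2.49 dBu

The offset between the scales is 20·log₁₀(0.775/1.000) = −2.214 dB.
So dBu = -4.7 + 2.214 = -2.49 dBu.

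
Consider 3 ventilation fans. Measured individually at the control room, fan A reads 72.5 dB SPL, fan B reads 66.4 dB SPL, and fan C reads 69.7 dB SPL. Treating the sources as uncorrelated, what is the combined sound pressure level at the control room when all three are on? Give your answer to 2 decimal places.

74.98 dB SPL

Add the sources as powers (linear), then convert back to dB:
L_total = 10·log₁₀(10^(72.5/10) + 10^(66.4/10) + 10^(69.7/10)) = 10·log₁₀(31480000) = 74.98 dB SPL.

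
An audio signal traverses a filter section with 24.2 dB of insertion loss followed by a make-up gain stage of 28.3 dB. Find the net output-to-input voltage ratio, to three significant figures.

1.60

Net gain = (−24.2) + 28.3 = 4.1 dB.
Voltage ratio = 10^(4.1/20) = 1.60.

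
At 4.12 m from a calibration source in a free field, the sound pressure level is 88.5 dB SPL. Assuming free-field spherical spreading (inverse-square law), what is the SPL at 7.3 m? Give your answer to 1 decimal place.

For a point source in a free field, ΔL = −20·log₁₀(d₂/d₁).
ΔL = −20·log₁₀(7.3/4.12) = -4.97 dB, so L₂ = 88.5 + (-4.97) = 83.5 dB SPL.

83.5 dB SPL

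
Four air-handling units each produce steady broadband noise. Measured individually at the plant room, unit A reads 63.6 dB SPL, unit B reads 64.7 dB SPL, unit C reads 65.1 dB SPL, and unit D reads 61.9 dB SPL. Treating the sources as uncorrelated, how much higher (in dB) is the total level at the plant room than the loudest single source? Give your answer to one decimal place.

Add the sources as powers (linear), then convert back to dB:
L_total = 10·log₁₀(10^(63.6/10) + 10^(64.7/10) + 10^(65.1/10) + 10^(61.9/10)) = 70.01 dB SPL.
Excess over the loudest (65.1 dB): 70.01 − 65.1 = 4.9 dB.

4.9 dB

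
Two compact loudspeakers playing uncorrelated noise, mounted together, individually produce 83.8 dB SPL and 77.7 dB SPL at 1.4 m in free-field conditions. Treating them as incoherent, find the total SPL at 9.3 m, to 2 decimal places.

Combined at 1.4 m: 10·log₁₀(10^(83.8/10)+10^(77.7/10)) = 84.753 dB SPL.
Then apply −20·log₁₀(9.3/1.4) = -16.447 dB → 68.31 dB SPL.

68.31 dB SPL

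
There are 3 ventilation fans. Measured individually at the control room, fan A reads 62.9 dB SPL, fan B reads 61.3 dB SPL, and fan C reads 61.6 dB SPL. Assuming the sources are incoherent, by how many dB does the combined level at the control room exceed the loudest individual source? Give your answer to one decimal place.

Uncorrelated sources add in intensity (power), not in dB.
L_total = 10·log₁₀(10^(62.9/10) + 10^(61.3/10) + 10^(61.6/10)) = 66.76 dB SPL.
Excess over the loudest (62.9 dB): 66.76 − 62.9 = 3.9 dB.

3.9 dB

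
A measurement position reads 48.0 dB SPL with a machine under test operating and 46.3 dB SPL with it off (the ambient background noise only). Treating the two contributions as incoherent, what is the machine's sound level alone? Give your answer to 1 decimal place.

Remove the background by subtracting linear intensities:
L_src = 10·log₁₀(10^(48.0/10) − 10^(46.3/10)) = 10·log₁₀(20440) = 43.1 dB SPL.

43.1 dB SPL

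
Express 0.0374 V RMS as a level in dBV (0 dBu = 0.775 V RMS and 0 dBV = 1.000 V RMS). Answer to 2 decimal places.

-28.54 dBV

dBV = 20·log₁₀(V / 1.000 V).
20·log₁₀(0.0374/1.000) = -28.54 dBV.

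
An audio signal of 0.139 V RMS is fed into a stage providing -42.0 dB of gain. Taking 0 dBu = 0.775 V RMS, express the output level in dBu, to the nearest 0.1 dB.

Input level: 20·log₁₀(0.139/0.775) = -14.93 dBu.
Output: -14.93 − 42.0 = -56.9 dBu.

-56.9 dBu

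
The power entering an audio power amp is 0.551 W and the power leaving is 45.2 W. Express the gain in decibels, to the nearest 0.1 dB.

Power ratio → dB uses the 10·log₁₀ form:
10·log₁₀(45.2/0.551) = 10·log₁₀(82.03) = 19.1 dB.

19.1 dB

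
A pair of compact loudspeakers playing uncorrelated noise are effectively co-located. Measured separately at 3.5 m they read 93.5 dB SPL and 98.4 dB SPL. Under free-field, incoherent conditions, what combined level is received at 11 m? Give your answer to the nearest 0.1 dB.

Combined at 3.5 m: 10·log₁₀(10^(93.5/10)+10^(98.4/10)) = 99.62 dB SPL.
Then apply −20·log₁₀(11/3.5) = -9.95 dB → 89.7 dB SPL.

89.7 dB SPL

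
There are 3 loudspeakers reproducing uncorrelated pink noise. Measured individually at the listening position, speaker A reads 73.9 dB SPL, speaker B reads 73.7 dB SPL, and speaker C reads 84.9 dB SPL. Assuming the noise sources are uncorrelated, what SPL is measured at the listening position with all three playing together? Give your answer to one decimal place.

85.5 dB SPL

Incoherent sources sum as intensities:
L_total = 10·log₁₀(10^(73.9/10) + 10^(73.7/10) + 10^(84.9/10)) = 10·log₁₀(357000000) = 85.5 dB SPL.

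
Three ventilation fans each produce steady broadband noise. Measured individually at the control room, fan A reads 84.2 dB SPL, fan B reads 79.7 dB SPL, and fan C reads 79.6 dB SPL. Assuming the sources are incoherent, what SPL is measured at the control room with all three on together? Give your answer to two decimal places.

86.51 dB SPL

Incoherent sources sum as intensities:
L_total = 10·log₁₀(10^(84.2/10) + 10^(79.7/10) + 10^(79.6/10)) = 10·log₁₀(447600000) = 86.51 dB SPL.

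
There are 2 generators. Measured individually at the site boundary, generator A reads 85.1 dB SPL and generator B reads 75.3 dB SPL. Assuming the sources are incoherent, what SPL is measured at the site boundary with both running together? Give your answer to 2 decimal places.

85.53 dB SPL

Incoherent sources sum as intensities:
L_total = 10·log₁₀(10^(85.1/10) + 10^(75.3/10)) = 10·log₁₀(357500000) = 85.53 dB SPL.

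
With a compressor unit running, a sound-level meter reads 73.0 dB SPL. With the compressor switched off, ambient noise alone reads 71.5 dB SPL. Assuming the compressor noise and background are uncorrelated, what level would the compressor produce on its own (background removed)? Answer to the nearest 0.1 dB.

Remove the background by subtracting linear intensities:
L_src = 10·log₁₀(10^(73.0/10) − 10^(71.5/10)) = 10·log₁₀(5827000) = 67.7 dB SPL.

67.7 dB SPL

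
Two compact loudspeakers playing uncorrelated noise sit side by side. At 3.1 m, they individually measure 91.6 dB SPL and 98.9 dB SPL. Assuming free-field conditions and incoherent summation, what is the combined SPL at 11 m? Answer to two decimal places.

Combined at 3.1 m: 10·log₁₀(10^(91.6/10)+10^(98.9/10)) = 99.642 dB SPL.
Then apply −20·log₁₀(11/3.1) = -11.001 dB → 88.64 dB SPL.

88.64 dB SPL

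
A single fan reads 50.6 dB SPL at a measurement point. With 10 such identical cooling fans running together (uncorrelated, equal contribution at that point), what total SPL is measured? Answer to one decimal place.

10 equal incoherent sources raise the level by 10·log₁₀(10) = 10.00 dB.
L_total = 50.6 + 10.00 = 60.6 dB SPL.

60.6 dB SPL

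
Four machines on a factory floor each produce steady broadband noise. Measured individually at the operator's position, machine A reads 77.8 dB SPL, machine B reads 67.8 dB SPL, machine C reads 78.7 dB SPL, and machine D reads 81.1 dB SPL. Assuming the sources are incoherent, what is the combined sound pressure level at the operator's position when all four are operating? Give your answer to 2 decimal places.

84.30 dB SPL

Uncorrelated sources add in intensity (power), not in dB.
L_total = 10·log₁₀(10^(77.8/10) + 10^(67.8/10) + 10^(78.7/10) + 10^(81.1/10)) = 10·log₁₀(269200000) = 84.30 dB SPL.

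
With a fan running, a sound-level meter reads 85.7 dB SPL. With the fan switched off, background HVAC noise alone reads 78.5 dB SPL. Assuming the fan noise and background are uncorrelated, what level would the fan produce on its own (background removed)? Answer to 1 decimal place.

Background correction is a power subtraction:
L_src = 10·log₁₀(10^(85.7/10) − 10^(78.5/10)) = 10·log₁₀(300700000) = 84.8 dB SPL.

84.8 dB SPL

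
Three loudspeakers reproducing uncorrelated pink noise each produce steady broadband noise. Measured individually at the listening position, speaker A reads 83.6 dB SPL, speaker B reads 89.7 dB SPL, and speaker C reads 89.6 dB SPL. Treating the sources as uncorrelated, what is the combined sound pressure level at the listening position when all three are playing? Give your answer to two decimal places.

Add the sources as powers (linear), then convert back to dB:
L_total = 10·log₁₀(10^(83.6/10) + 10^(89.7/10) + 10^(89.6/10)) = 10·log₁₀(2074000000) = 93.17 dB SPL.

93.17 dB SPL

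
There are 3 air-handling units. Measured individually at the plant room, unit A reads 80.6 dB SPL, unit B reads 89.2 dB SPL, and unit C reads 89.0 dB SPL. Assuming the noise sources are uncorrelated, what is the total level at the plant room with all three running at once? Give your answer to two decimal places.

92.41 dB SPL

Uncorrelated sources add in intensity (power), not in dB.
L_total = 10·log₁₀(10^(80.6/10) + 10^(89.2/10) + 10^(89.0/10)) = 10·log₁₀(1741000000) = 92.41 dB SPL.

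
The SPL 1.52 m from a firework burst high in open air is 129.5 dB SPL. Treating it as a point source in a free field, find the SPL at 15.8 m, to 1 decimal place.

109.2 dB SPL

For a point source in a free field, ΔL = −20·log₁₀(d₂/d₁).
ΔL = −20·log₁₀(15.8/1.52) = -20.34 dB, so L₂ = 129.5 + (-20.34) = 109.2 dB SPL.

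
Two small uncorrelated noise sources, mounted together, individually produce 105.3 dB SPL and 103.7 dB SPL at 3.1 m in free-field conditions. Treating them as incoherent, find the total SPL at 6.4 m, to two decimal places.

101.29 dB SPL

Combined at 3.1 m: 10·log₁₀(10^(105.3/10)+10^(103.7/10)) = 107.584 dB SPL.
Then apply −20·log₁₀(6.4/3.1) = -6.296 dB → 101.29 dB SPL.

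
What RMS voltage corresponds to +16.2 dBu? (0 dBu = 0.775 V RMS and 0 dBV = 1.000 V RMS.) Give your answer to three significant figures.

5.00 V

V = 0.775 V × 10^(+16.2/20).
= 0.775 × 6.457 = 5.00 V.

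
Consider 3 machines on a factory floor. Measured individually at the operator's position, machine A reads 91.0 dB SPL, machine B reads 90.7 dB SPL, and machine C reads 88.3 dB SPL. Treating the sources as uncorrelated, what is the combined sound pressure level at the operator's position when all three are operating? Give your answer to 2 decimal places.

94.93 dB SPL

Uncorrelated sources add in intensity (power), not in dB.
L_total = 10·log₁₀(10^(91.0/10) + 10^(90.7/10) + 10^(88.3/10)) = 10·log₁₀(3110000000) = 94.93 dB SPL.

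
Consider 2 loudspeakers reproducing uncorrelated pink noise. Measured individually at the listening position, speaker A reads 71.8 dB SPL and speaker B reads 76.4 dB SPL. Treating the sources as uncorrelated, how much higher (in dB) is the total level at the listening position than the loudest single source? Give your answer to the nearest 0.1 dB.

1.3 dB

Uncorrelated sources add in intensity (power), not in dB.
L_total = 10·log₁₀(10^(71.8/10) + 10^(76.4/10)) = 77.69 dB SPL.
Excess over the loudest (76.4 dB): 77.69 − 76.4 = 1.3 dB.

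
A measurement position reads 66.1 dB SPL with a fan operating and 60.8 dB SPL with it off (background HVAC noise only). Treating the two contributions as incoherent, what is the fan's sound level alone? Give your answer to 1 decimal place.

64.6 dB SPL

Subtract intensities: L_src = 10·log₁₀(10^(L_total/10) − 10^(L_bg/10)).
L_src = 10·log₁₀(10^(66.1/10) − 10^(60.8/10)) = 10·log₁₀(2872000) = 64.6 dB SPL.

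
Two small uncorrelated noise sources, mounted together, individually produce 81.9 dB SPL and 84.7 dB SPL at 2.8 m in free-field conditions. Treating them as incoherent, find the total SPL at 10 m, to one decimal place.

Combined at 2.8 m: 10·log₁₀(10^(81.9/10)+10^(84.7/10)) = 86.53 dB SPL.
Then apply −20·log₁₀(10/2.8) = -11.06 dB → 75.5 dB SPL.

75.5 dB SPL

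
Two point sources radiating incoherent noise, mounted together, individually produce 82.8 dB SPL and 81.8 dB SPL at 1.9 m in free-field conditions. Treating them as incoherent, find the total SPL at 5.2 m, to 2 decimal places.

76.59 dB SPL

Combined at 1.9 m: 10·log₁₀(10^(82.8/10)+10^(81.8/10)) = 85.339 dB SPL.
Then apply −20·log₁₀(5.2/1.9) = -8.745 dB → 76.59 dB SPL.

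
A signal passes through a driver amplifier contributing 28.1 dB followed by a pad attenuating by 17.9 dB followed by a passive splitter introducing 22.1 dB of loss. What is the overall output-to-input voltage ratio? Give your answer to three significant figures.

0.254

Net gain = 28.1 + (−17.9) + (−22.1) = -11.9 dB.
Voltage ratio = 10^(-11.9/20) = 0.254.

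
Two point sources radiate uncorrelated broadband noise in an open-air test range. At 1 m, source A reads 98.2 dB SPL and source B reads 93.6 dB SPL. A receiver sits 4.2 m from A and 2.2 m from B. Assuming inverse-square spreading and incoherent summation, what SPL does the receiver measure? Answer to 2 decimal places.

89.28 dB SPL

At the listener: L_A = 98.2 − 20·log₁₀(4.2) = 85.735 dB; L_B = 93.6 − 20·log₁₀(2.2) = 86.752 dB.
Combined: 10·log₁₀(10^(85.735/10)+10^(86.752/10)) = 89.28 dB SPL.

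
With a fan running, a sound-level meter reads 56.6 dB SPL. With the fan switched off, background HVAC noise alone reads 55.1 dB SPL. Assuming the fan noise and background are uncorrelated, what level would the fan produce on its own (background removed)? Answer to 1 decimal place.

51.3 dB SPL

Remove the background by subtracting linear intensities:
L_src = 10·log₁₀(10^(56.6/10) − 10^(55.1/10)) = 10·log₁₀(133500) = 51.3 dB SPL.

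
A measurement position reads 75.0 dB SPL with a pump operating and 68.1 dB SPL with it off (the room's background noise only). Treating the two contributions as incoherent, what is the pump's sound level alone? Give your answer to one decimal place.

74.0 dB SPL

Subtract intensities: L_src = 10·log₁₀(10^(L_total/10) − 10^(L_bg/10)).
L_src = 10·log₁₀(10^(75.0/10) − 10^(68.1/10)) = 10·log₁₀(25170000) = 74.0 dB SPL.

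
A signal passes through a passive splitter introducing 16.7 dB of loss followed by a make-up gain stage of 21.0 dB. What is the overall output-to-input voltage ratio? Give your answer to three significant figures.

1.64

Net gain = (−16.7) + 21.0 = 4.3 dB.
Voltage ratio = 10^(4.3/20) = 1.64.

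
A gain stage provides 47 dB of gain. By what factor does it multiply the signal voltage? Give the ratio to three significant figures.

Voltage ratio = 10^(dB/20).
10^(47/20) = 10^(2.350) = 224.

224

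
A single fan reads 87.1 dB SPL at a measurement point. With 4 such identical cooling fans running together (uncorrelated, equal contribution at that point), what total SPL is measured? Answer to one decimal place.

4 equal incoherent sources raise the level by 10·log₁₀(4) = 6.02 dB.
L_total = 87.1 + 6.02 = 93.1 dB SPL.

93.1 dB SPL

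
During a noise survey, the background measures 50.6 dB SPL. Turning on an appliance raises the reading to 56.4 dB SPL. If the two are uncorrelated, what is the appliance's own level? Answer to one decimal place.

Remove the background by subtracting linear intensities:
L_src = 10·log₁₀(10^(56.4/10) − 10^(50.6/10)) = 10·log₁₀(321700) = 55.1 dB SPL.

55.1 dB SPL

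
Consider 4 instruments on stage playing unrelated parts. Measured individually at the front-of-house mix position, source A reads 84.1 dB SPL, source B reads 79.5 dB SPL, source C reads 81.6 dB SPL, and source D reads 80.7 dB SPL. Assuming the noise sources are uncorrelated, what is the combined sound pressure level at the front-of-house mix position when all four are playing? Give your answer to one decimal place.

Incoherent sources sum as intensities:
L_total = 10·log₁₀(10^(84.1/10) + 10^(79.5/10) + 10^(81.6/10) + 10^(80.7/10)) = 10·log₁₀(608200000) = 87.8 dB SPL.

87.8 dB SPL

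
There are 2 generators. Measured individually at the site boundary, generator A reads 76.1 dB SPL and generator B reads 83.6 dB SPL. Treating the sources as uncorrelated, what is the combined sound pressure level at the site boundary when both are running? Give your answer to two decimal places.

84.31 dB SPL

Incoherent sources sum as intensities:
L_total = 10·log₁₀(10^(76.1/10) + 10^(83.6/10)) = 10·log₁₀(269800000) = 84.31 dB SPL.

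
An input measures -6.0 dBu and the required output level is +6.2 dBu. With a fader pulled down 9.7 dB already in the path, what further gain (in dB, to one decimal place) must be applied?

21.9 dB

The required make-up gain is the shortfall in the dB sum.
G = +6.2 − (-6.0) + 9.7 = 21.9 dB.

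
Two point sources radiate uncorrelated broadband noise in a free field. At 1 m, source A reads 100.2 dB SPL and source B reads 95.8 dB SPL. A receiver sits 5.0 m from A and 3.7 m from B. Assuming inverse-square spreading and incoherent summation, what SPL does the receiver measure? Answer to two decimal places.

88.43 dB SPL

At the listener: L_A = 100.2 − 20·log₁₀(5.0) = 86.221 dB; L_B = 95.8 − 20·log₁₀(3.7) = 84.436 dB.
Combined: 10·log₁₀(10^(86.221/10)+10^(84.436/10)) = 88.43 dB SPL.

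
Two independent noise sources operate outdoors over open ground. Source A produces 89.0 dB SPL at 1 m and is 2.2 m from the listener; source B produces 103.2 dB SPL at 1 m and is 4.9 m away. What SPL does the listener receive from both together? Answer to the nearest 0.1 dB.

90.1 dB SPL

At the listener: L_A = 89.0 − 20·log₁₀(2.2) = 82.15 dB; L_B = 103.2 − 20·log₁₀(4.9) = 89.40 dB.
Combined: 10·log₁₀(10^(82.15/10)+10^(89.40/10)) = 90.1 dB SPL.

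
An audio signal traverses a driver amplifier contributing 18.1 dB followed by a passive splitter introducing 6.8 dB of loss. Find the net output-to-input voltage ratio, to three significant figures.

3.67

Net gain = 18.1 + (−6.8) = 11.3 dB.
Voltage ratio = 10^(11.3/20) = 3.67.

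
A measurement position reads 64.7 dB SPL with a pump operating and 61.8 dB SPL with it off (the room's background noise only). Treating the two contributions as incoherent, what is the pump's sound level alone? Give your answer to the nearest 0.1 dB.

Subtract intensities: L_src = 10·log₁₀(10^(L_total/10) − 10^(L_bg/10)).
L_src = 10·log₁₀(10^(64.7/10) − 10^(61.8/10)) = 10·log₁₀(1438000) = 61.6 dB SPL.

61.6 dB SPL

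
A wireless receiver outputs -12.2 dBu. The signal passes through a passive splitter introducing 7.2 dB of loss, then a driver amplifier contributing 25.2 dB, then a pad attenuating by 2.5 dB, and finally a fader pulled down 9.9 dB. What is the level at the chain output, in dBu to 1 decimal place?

Gain stages sum in dB:
-12.2 − 7.2 + 25.2 − 2.5 − 9.9 = -6.6 dBu.

-6.6 dBu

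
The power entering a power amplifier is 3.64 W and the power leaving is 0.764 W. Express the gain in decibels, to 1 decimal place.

-6.8 dB

Power ratio → dB uses the 10·log₁₀ form:
10·log₁₀(0.764/3.64) = 10·log₁₀(0.2099) = -6.8 dB.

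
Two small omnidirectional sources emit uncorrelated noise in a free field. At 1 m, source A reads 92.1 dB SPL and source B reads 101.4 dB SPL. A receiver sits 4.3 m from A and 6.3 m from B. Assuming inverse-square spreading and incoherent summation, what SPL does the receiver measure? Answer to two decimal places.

At the listener: L_A = 92.1 − 20·log₁₀(4.3) = 79.431 dB; L_B = 101.4 − 20·log₁₀(6.3) = 85.413 dB.
Combined: 10·log₁₀(10^(79.431/10)+10^(85.413/10)) = 86.39 dB SPL.

86.39 dB SPL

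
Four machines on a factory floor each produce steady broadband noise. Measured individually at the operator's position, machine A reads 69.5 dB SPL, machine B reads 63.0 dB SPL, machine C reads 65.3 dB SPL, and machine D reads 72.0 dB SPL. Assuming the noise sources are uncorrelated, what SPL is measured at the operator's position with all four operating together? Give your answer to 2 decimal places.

74.79 dB SPL

Uncorrelated sources add in intensity (power), not in dB.
L_total = 10·log₁₀(10^(69.5/10) + 10^(63.0/10) + 10^(65.3/10) + 10^(72.0/10)) = 10·log₁₀(30150000) = 74.79 dB SPL.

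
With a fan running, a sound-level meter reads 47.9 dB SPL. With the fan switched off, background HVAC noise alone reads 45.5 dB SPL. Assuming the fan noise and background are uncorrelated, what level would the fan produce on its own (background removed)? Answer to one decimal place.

44.2 dB SPL

Remove the background by subtracting linear intensities:
L_src = 10·log₁₀(10^(47.9/10) − 10^(45.5/10)) = 10·log₁₀(26180) = 44.2 dB SPL.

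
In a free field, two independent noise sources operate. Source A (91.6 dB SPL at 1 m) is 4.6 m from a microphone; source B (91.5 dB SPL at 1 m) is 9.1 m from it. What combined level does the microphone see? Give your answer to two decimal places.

At the listener: L_A = 91.6 − 20·log₁₀(4.6) = 78.345 dB; L_B = 91.5 − 20·log₁₀(9.1) = 72.319 dB.
Combined: 10·log₁₀(10^(78.345/10)+10^(72.319/10)) = 79.31 dB SPL.

79.31 dB SPL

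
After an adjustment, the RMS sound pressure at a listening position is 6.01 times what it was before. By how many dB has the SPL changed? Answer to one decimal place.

SPL change from a pressure ratio uses the 20·log₁₀ form:
20·log₁₀(6.01) = 15.6 dB.

15.6 dB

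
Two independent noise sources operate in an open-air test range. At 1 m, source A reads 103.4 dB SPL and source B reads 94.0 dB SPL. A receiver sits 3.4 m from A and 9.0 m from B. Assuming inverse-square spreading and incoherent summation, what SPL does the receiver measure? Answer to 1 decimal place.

92.8 dB SPL

At the listener: L_A = 103.4 − 20·log₁₀(3.4) = 92.77 dB; L_B = 94.0 − 20·log₁₀(9.0) = 74.92 dB.
Combined: 10·log₁₀(10^(92.77/10)+10^(74.92/10)) = 92.8 dB SPL.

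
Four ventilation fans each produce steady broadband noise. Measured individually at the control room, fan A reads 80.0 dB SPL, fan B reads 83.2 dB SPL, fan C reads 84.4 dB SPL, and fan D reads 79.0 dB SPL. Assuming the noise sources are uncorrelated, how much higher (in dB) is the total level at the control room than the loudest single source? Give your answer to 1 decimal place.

3.8 dB

Add the sources as powers (linear), then convert back to dB:
L_total = 10·log₁₀(10^(80.0/10) + 10^(83.2/10) + 10^(84.4/10) + 10^(79.0/10)) = 88.22 dB SPL.
Excess over the loudest (84.4 dB): 88.22 − 84.4 = 3.8 dB.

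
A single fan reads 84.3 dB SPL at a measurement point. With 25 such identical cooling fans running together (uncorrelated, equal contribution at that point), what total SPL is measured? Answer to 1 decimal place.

98.3 dB SPL

25 equal incoherent sources raise the level by 10·log₁₀(25) = 13.98 dB.
L_total = 84.3 + 13.98 = 98.3 dB SPL.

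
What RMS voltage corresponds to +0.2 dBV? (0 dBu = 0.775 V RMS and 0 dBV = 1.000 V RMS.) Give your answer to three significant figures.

1.02 V

V = 1.000 V × 10^(+0.2/20).
= 1.000 × 1.023 = 1.02 V.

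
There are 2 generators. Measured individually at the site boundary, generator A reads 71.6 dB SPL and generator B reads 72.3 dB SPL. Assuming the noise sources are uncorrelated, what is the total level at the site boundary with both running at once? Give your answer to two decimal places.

74.97 dB SPL

Add the sources as powers (linear), then convert back to dB:
L_total = 10·log₁₀(10^(71.6/10) + 10^(72.3/10)) = 10·log₁₀(31440000) = 74.97 dB SPL.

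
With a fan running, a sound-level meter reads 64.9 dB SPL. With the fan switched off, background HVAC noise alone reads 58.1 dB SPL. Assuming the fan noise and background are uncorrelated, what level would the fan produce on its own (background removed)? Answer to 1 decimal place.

Remove the background by subtracting linear intensities:
L_src = 10·log₁₀(10^(64.9/10) − 10^(58.1/10)) = 10·log₁₀(2445000) = 63.9 dB SPL.

63.9 dB SPL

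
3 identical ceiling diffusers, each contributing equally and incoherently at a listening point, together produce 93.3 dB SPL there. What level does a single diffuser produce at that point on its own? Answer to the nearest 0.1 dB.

88.5 dB SPL

3 equal incoherent sources add 10·log₁₀(3) = 4.77 dB over one source.
L_one = 93.3 − 4.77 = 88.5 dB SPL.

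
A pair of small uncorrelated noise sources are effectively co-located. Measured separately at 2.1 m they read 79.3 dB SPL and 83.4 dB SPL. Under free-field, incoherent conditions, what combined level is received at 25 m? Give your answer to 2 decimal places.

Combined at 2.1 m: 10·log₁₀(10^(79.3/10)+10^(83.4/10)) = 84.827 dB SPL.
Then apply −20·log₁₀(25/2.1) = -21.514 dB → 63.31 dB SPL.

63.31 dB SPL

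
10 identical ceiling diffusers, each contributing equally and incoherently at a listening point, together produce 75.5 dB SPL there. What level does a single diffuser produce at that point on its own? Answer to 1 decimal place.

65.5 dB SPL

10 equal incoherent sources add 10·log₁₀(10) = 10.00 dB over one source.
L_one = 75.5 − 10.00 = 65.5 dB SPL.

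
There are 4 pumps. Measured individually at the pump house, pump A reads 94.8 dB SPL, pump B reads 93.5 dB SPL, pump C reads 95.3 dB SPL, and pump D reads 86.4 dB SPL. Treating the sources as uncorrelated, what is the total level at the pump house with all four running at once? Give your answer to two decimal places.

99.58 dB SPL

Add the sources as powers (linear), then convert back to dB:
L_total = 10·log₁₀(10^(94.8/10) + 10^(93.5/10) + 10^(95.3/10) + 10^(86.4/10)) = 10·log₁₀(9084000000) = 99.58 dB SPL.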